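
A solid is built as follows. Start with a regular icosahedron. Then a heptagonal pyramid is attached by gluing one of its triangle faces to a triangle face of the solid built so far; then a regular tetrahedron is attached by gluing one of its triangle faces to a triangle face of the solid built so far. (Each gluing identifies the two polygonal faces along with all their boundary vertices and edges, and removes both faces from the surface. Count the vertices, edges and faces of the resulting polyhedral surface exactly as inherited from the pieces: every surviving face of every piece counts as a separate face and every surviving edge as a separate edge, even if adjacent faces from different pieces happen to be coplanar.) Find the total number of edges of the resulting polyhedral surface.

44

A regular icosahedron: V=12, E=30, F=20.
Attach a heptagonal pyramid (V=8, E=14, F=8) along a 3-gon: merge 3 vertices and 3 edges, delete both glued faces → V=17, E=41, F=26.
Attach a regular tetrahedron (V=4, E=6, F=4) along a 3-gon: merge 3 vertices and 3 edges, delete both glued faces → V=18, E=44, F=28.
Check: V − E + F = 18 − 44 + 28 = 2.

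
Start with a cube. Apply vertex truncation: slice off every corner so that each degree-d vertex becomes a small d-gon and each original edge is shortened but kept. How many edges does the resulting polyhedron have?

The base solid has V = 8, E = 12, F = 6.
Truncation replaces each original edge-end by a new vertex, so V′ = 2E = 24.
Each original edge survives, and each old vertex of degree d contributes d new edges; summing degrees gives Σd = 2E, so E′ = E + 2E = 3E = 36.
Each original face survives and each original vertex becomes one new face: F′ = F + V = 14.

36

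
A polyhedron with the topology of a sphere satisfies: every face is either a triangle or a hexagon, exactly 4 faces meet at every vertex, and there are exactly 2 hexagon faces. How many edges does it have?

24

Let x be the number of triangles; then F = 2 + x.
Edge–face incidences: 2E = 6·2 + 3·x = 12 + 3x.
Every vertex has degree 4, so 4V = 2E.
Euler: V − E + F = 2 ⇒ (2E)/4 − E + (2 + x) = 2.
Multiply by 8: 2·(2E) − 4·(2E) + 8·(2 + x) = 16, i.e. 16 + 8x − 2·(12 + 3x) = 16.
Collecting terms: 2x − 8 = 16, so 2x = 24, so x = 12.
Then 2E = 12 + 3·12 = 48, so E = 24, V = 2E/4 = 12, F = 2 + 12 = 14.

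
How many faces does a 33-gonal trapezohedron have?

The n-trapezohedron (dual of the n-antiprism) has V = 2·33 + 2 = 68, E = 4·33 = 132, F = 2·33 = 66.

66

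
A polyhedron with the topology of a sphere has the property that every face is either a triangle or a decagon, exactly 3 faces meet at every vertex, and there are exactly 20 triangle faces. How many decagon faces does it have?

Let x be the number of decagons; then F = 20 + x.
Edge–face incidences: 2E = 3·20 + 10·x = 60 + 10x.
Every vertex has degree 3, so 3V = 2E.
Euler: V − E + F = 2 ⇒ (2E)/3 − E + (20 + x) = 2.
Multiply by 6: 2·(2E) − 3·(2E) + 6·(20 + x) = 12, i.e. 120 + 6x − (60 + 10x) = 12.
Collecting terms: −4x + 60 = 12, so −4x = −48, so x = 12.
Then 2E = 60 + 10·12 = 180, so E = 90, V = 2E/3 = 60, F = 20 + 12 = 32.

12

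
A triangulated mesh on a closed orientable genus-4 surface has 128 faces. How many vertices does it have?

58

χ = 2 − 2·4 = -6, and every face is a triangle so 3F = 2E.
E = 3·128/2 = 192. Then V = -6 + E − F = -6 + 192 − 128 = 58.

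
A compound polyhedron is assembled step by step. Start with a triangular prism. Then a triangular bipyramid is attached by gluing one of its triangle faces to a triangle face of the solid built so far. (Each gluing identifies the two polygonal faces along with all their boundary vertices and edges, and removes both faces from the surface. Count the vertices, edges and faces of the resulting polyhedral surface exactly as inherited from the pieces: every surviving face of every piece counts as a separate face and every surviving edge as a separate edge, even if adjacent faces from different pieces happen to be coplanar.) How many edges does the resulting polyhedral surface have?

A triangular prism: V=6, E=9, F=5.
Attach a triangular bipyramid (V=5, E=9, F=6) along a 3-gon: merge 3 vertices and 3 edges, delete both glued faces → V=8, E=15, F=9.
Check: V − E + F = 8 − 15 + 9 = 2.

15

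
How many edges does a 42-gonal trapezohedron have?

168

The n-trapezohedron (dual of the n-antiprism) has V = 2·42 + 2 = 86, E = 4·42 = 168, F = 2·42 = 84.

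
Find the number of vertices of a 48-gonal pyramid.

A pyramid on an n-gon base has one n-gon and n triangles: V = 48 + 1 = 49, E = 2·48 = 96, F = 48 + 1 = 49.
Check: V − E + F = 49 − 96 + 49 = 2.

49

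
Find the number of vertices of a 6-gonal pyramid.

7

A pyramid on an n-gon base has one n-gon and n triangles: V = 6 + 1 = 7, E = 2·6 = 12, F = 6 + 1 = 7.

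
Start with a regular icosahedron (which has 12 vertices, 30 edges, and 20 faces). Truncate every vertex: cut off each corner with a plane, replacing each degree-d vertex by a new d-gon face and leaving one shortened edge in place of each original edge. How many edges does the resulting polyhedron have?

Truncation replaces each original edge-end by a new vertex, so V′ = 2E = 60.
Each original edge survives, and each old vertex of degree d contributes d new edges; summing degrees gives Σd = 2E, so E′ = E + 2E = 3E = 90.
Each original face survives and each original vertex becomes one new face: F′ = F + V = 32.

90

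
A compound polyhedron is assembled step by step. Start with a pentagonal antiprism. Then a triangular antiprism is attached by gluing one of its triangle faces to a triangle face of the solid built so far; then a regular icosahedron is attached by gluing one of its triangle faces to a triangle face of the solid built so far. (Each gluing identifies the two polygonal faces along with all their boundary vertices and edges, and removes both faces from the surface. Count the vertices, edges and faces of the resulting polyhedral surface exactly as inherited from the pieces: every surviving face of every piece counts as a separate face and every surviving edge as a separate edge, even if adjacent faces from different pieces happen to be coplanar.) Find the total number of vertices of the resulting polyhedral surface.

A pentagonal antiprism: V=10, E=20, F=12.
Attach a triangular antiprism (V=6, E=12, F=8) along a 3-gon: merge 3 vertices and 3 edges, delete both glued faces → V=13, E=29, F=18.
Attach a regular icosahedron (V=12, E=30, F=20) along a 3-gon: merge 3 vertices and 3 edges, delete both glued faces → V=22, E=56, F=36.
Check: V − E + F = 22 − 56 + 36 = 2.

22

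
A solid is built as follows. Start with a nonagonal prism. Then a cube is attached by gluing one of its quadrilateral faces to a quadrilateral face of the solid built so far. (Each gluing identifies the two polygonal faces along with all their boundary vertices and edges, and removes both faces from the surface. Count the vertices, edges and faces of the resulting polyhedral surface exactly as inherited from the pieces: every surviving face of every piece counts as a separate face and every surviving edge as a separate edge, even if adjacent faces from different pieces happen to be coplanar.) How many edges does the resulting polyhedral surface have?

35

A nonagonal prism: V=18, E=27, F=11.
Attach a cube (V=8, E=12, F=6) along a 4-gon: merge 4 vertices and 4 edges, delete both glued faces → V=22, E=35, F=15.
Check: V − E + F = 22 − 35 + 15 = 2.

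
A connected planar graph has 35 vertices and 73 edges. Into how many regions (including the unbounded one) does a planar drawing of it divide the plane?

40

Euler's formula for a connected plane graph: V − E + F = 2, so F = 2 − 35 + 73 = 40.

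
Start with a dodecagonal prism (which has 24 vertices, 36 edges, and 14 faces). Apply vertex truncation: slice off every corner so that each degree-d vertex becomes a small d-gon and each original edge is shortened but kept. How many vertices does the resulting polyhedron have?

72

Truncation replaces each original edge-end by a new vertex, so V′ = 2E = 72.
Each original edge survives, and each old vertex of degree d contributes d new edges; summing degrees gives Σd = 2E, so E′ = E + 2E = 3E = 108.
Each original face survives and each original vertex becomes one new face: F′ = F + V = 38.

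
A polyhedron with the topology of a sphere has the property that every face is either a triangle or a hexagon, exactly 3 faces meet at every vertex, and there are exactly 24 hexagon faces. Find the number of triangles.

4

Let x be the number of triangles; then F = 24 + x.
Edge–face incidences: 2E = 6·24 + 3·x = 144 + 3x.
Every vertex has degree 3, so 3V = 2E.
Euler: V − E + F = 2 ⇒ (2E)/3 − E + (24 + x) = 2.
Multiply by 6: 2·(2E) − 3·(2E) + 6·(24 + x) = 12, i.e. 144 + 6x − (144 + 3x) = 12.
Collecting terms: 3x = 12, so x = 4.
Then 2E = 144 + 3·4 = 156, so E = 78, V = 2E/3 = 52, F = 24 + 4 = 28.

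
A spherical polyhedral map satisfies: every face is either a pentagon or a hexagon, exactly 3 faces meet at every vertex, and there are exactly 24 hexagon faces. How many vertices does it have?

68

Let x be the number of pentagons; then F = 24 + x.
Edge–face incidences: 2E = 6·24 + 5·x = 144 + 5x.
Every vertex has degree 3, so 3V = 2E.
Euler: V − E + F = 2 ⇒ (2E)/3 − E + (24 + x) = 2.
Multiply by 6: 2·(2E) − 3·(2E) + 6·(24 + x) = 12, i.e. 144 + 6x − (144 + 5x) = 12.
Collecting terms: x = 12.
Then 2E = 144 + 5·12 = 204, so E = 102, V = 2E/3 = 68, F = 24 + 12 = 36.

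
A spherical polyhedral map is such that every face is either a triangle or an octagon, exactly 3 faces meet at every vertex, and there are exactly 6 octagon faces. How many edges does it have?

Let x be the number of triangles; then F = 6 + x.
Edge–face incidences: 2E = 8·6 + 3·x = 48 + 3x.
Every vertex has degree 3, so 3V = 2E.
Euler: V − E + F = 2 ⇒ (2E)/3 − E + (6 + x) = 2.
Multiply by 6: 2·(2E) − 3·(2E) + 6·(6 + x) = 12, i.e. 36 + 6x − (48 + 3x) = 12.
Collecting terms: 3x − 12 = 12, so 3x = 24, so x = 8.
Then 2E = 48 + 3·8 = 72, so E = 36, V = 2E/3 = 24, F = 6 + 8 = 14.

36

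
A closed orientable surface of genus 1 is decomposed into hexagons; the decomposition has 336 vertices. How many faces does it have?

χ = 2 − 2·1 = 0, and every face is a hexagon so 6F = 2E.
V − E + F = 0 with E = 6F/2 gives 336 − (6/2 − 1)·F = 0, so F = 168 and E = 504.

168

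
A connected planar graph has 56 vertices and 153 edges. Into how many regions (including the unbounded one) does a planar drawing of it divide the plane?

Euler's formula for a connected plane graph: V − E + F = 2, so F = 2 − 56 + 153 = 99.

99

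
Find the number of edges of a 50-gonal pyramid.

A pyramid on an n-gon base has one n-gon and n triangles: V = 50 + 1 = 51, E = 2·50 = 100, F = 50 + 1 = 51.

100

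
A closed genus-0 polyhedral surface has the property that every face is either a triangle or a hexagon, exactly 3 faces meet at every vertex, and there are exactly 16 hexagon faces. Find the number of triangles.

Let x be the number of triangles; then F = 16 + x.
Edge–face incidences: 2E = 6·16 + 3·x = 96 + 3x.
Every vertex has degree 3, so 3V = 2E.
Euler: V − E + F = 2 ⇒ (2E)/3 − E + (16 + x) = 2.
Multiply by 6: 2·(2E) − 3·(2E) + 6·(16 + x) = 12, i.e. 96 + 6x − (96 + 3x) = 12.
Collecting terms: 3x = 12, so x = 4.
Then 2E = 96 + 3·4 = 108, so E = 54, V = 2E/3 = 36, F = 16 + 4 = 20.

4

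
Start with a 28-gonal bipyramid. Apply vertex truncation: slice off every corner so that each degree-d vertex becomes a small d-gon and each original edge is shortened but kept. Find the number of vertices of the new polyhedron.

The base solid has V = 30, E = 84, F = 56.
Truncation replaces each original edge-end by a new vertex, so V′ = 2E = 168.
Each original edge survives, and each old vertex of degree d contributes d new edges; summing degrees gives Σd = 2E, so E′ = E + 2E = 3E = 252.
Each original face survives and each original vertex becomes one new face: F′ = F + V = 86.

168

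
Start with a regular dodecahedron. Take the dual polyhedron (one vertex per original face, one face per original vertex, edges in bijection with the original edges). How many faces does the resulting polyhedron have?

20

The base solid has V = 20, E = 30, F = 12.
The dual swaps V and F and preserves E: V′ = F = 12, E′ = E = 30, F′ = V = 20.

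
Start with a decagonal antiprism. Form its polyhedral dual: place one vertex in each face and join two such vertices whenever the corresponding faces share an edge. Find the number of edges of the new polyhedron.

The base solid has V = 20, E = 40, F = 22.
The dual swaps V and F and preserves E: V′ = F = 22, E′ = E = 40, F′ = V = 20.

40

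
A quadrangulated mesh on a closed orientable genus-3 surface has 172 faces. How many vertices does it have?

168

χ = 2 − 2·3 = -4, and every face is a square so 4F = 2E.
E = 4·172/2 = 344. Then V = -4 + E − F = -4 + 344 − 172 = 168.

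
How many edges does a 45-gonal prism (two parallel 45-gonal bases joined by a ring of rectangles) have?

135

A prism on an n-gon has two n-gon bases and n rectangular sides: V = 2·45 = 90, E = 3·45 = 135, F = 45 + 2 = 47.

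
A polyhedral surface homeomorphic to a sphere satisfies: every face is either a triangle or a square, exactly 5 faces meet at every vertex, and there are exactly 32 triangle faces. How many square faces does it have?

Let x be the number of squares; then F = 32 + x.
Edge–face incidences: 2E = 3·32 + 4·x = 96 + 4x.
Every vertex has degree 5, so 5V = 2E.
Euler: V − E + F = 2 ⇒ (2E)/5 − E + (32 + x) = 2.
Multiply by 10: 2·(2E) − 5·(2E) + 10·(32 + x) = 20, i.e. 320 + 10x − 3·(96 + 4x) = 20.
Collecting terms: −2x + 32 = 20, so −2x = −12, so x = 6.
Then 2E = 96 + 4·6 = 120, so E = 60, V = 2E/5 = 24, F = 32 + 6 = 38.

6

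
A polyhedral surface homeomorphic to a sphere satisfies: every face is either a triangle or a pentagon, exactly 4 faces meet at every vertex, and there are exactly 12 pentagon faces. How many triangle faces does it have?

20

Let x be the number of triangles; then F = 12 + x.
Edge–face incidences: 2E = 5·12 + 3·x = 60 + 3x.
Every vertex has degree 4, so 4V = 2E.
Euler: V − E + F = 2 ⇒ (2E)/4 − E + (12 + x) = 2.
Multiply by 8: 2·(2E) − 4·(2E) + 8·(12 + x) = 16, i.e. 96 + 8x − 2·(60 + 3x) = 16.
Collecting terms: 2x − 24 = 16, so 2x = 40, so x = 20.
Then 2E = 60 + 3·20 = 120, so E = 60, V = 2E/4 = 30, F = 12 + 20 = 32.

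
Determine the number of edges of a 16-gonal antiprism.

An antiprism on an n-gon has two n-gon caps and 2n triangles: V = 2·16 = 32, E = 4·16 = 64, F = 2·16 + 2 = 34.
Check: V − E + F = 32 − 64 + 34 = 2.

64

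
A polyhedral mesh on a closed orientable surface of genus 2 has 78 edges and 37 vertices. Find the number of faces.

39

For a closed orientable surface of genus 2, χ = 2 − 2·2 = -2.
F = -2 − V + E = -2 − 37 + 78 = 39.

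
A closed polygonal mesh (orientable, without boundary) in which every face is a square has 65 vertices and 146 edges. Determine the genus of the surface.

Every face is a square and each edge borders two faces, so 4F = 2·146, giving F = 73.
χ = V − E + F = 65 − 146 + 73 = -8.
For a closed orientable surface χ = 2 − 2g, so g = (2 − (-8))/2 = 5.

5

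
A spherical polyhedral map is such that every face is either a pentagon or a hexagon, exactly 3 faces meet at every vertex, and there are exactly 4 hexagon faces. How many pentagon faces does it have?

12

Let x be the number of pentagons; then F = 4 + x.
Edge–face incidences: 2E = 6·4 + 5·x = 24 + 5x.
Every vertex has degree 3, so 3V = 2E.
Euler: V − E + F = 2 ⇒ (2E)/3 − E + (4 + x) = 2.
Multiply by 6: 2·(2E) − 3·(2E) + 6·(4 + x) = 12, i.e. 24 + 6x − (24 + 5x) = 12.
Collecting terms: x = 12.
Then 2E = 24 + 5·12 = 84, so E = 42, V = 2E/3 = 28, F = 4 + 12 = 16.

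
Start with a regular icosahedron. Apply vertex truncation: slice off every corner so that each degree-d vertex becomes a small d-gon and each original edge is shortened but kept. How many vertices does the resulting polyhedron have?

60

The base solid has V = 12, E = 30, F = 20.
Truncation replaces each original edge-end by a new vertex, so V′ = 2E = 60.
Each original edge survives, and each old vertex of degree d contributes d new edges; summing degrees gives Σd = 2E, so E′ = E + 2E = 3E = 90.
Each original face survives and each original vertex becomes one new face: F′ = F + V = 32.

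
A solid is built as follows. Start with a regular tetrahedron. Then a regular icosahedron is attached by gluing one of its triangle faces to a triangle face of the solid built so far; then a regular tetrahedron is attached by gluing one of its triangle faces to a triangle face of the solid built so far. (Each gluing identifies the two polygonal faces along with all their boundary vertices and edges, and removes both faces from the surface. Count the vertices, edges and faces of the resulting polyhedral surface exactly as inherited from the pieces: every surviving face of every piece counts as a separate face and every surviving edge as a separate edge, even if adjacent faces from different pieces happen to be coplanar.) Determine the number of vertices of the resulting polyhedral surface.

A regular tetrahedron: V=4, E=6, F=4.
Attach a regular icosahedron (V=12, E=30, F=20) along a 3-gon: merge 3 vertices and 3 edges, delete both glued faces → V=13, E=33, F=22.
Attach a regular tetrahedron (V=4, E=6, F=4) along a 3-gon: merge 3 vertices and 3 edges, delete both glued faces → V=14, E=36, F=24.
Check: V − E + F = 14 − 36 + 24 = 2.

14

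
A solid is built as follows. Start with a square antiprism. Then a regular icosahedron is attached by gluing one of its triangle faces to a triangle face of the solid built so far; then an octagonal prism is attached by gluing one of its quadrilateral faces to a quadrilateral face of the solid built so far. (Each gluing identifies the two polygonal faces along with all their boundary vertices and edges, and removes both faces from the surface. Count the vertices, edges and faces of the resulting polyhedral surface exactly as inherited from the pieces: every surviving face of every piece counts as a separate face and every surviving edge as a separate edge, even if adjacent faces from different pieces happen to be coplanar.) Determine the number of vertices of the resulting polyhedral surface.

A square antiprism: V=8, E=16, F=10.
Attach a regular icosahedron (V=12, E=30, F=20) along a 3-gon: merge 3 vertices and 3 edges, delete both glued faces → V=17, E=43, F=28.
Attach an octagonal prism (V=16, E=24, F=10) along a 4-gon: merge 4 vertices and 4 edges, delete both glued faces → V=29, E=63, F=36.
Check: V − E + F = 29 − 63 + 36 = 2.

29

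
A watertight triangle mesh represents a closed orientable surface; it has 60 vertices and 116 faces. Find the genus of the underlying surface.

Every face is a triangle, so 2E = 3·116 = 348, giving E = 174.
χ = V − E + F = 60 − 174 + 116 = 2.
For a closed orientable surface χ = 2 − 2g, so g = (2 − (2))/2 = 0.

0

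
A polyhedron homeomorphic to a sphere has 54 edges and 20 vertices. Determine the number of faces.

Here V − E + F = 2.
F = 2 − V + E = 2 − 20 + 54 = 36.

36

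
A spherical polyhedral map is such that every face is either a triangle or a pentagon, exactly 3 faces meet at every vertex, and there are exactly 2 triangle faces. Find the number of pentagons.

Let x be the number of pentagons; then F = 2 + x.
Edge–face incidences: 2E = 3·2 + 5·x = 6 + 5x.
Every vertex has degree 3, so 3V = 2E.
Euler: V − E + F = 2 ⇒ (2E)/3 − E + (2 + x) = 2.
Multiply by 6: 2·(2E) − 3·(2E) + 6·(2 + x) = 12, i.e. 12 + 6x − (6 + 5x) = 12.
Collecting terms: x + 6 = 12, so x = 6.
Then 2E = 6 + 5·6 = 36, so E = 18, V = 2E/3 = 12, F = 2 + 6 = 8.

6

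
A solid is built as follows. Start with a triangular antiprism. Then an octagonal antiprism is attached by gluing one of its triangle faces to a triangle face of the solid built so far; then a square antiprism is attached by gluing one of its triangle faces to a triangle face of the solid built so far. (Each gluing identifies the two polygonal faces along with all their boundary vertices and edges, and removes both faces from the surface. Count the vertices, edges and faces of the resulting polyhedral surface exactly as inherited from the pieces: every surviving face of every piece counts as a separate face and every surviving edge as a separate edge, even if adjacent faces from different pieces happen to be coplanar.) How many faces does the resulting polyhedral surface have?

A triangular antiprism: V=6, E=12, F=8.
Attach an octagonal antiprism (V=16, E=32, F=18) along a 3-gon: merge 3 vertices and 3 edges, delete both glued faces → V=19, E=41, F=24.
Attach a square antiprism (V=8, E=16, F=10) along a 3-gon: merge 3 vertices and 3 edges, delete both glued faces → V=24, E=54, F=32.
Check: V − E + F = 24 − 54 + 32 = 2.

32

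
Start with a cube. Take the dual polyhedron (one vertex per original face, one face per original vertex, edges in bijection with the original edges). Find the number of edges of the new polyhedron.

The base solid has V = 8, E = 12, F = 6.
The dual swaps V and F and preserves E: V′ = F = 6, E′ = E = 12, F′ = V = 8.

12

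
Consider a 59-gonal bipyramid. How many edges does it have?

A bipyramid over an n-gon has 2n triangular faces and n + 2 vertices: V = 59 + 2 = 61, E = 3·59 = 177, F = 2·59 = 118.

177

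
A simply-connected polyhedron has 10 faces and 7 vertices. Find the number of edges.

Here V − E + F = 2.
E = V + F − (2) = 7 + 10 − (2) = 15.

15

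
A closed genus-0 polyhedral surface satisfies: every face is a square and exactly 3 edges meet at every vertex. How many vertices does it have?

8

Each face has 4 edges and each edge borders two faces, so 2E = 4F.
Each vertex has degree 3, so 3V = 2E and hence V = 4F/3.
Euler: V − E + F = 2 ⇒ (4F/3) − (4F/2) + F = 2.
Multiply by 6: (8 − 12 + 6)F = 12, i.e. 2F = 12.
So F = 6, E = 4·6/2 = 12, V = 4·6/3 = 8.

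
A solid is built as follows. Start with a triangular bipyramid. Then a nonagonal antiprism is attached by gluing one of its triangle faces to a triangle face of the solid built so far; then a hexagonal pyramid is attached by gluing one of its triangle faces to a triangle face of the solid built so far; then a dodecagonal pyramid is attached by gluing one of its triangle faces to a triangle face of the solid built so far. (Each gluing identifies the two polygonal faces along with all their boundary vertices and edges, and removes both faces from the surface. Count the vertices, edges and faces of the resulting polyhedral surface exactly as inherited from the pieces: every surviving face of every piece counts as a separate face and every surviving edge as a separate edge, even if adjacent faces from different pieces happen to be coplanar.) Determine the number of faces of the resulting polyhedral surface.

40

A triangular bipyramid: V=5, E=9, F=6.
Attach a nonagonal antiprism (V=18, E=36, F=20) along a 3-gon: merge 3 vertices and 3 edges, delete both glued faces → V=20, E=42, F=24.
Attach a hexagonal pyramid (V=7, E=12, F=7) along a 3-gon: merge 3 vertices and 3 edges, delete both glued faces → V=24, E=51, F=29.
Attach a dodecagonal pyramid (V=13, E=24, F=13) along a 3-gon: merge 3 vertices and 3 edges, delete both glued faces → V=34, E=72, F=40.
Check: V − E + F = 34 − 72 + 40 = 2.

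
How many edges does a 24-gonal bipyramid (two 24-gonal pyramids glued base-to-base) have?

72

A bipyramid over an n-gon has 2n triangular faces and n + 2 vertices: V = 24 + 2 = 26, E = 3·24 = 72, F = 2·24 = 48.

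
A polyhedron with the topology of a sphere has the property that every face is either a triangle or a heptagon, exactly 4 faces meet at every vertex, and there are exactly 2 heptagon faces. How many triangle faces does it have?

14

Let x be the number of triangles; then F = 2 + x.
Edge–face incidences: 2E = 7·2 + 3·x = 14 + 3x.
Every vertex has degree 4, so 4V = 2E.
Euler: V − E + F = 2 ⇒ (2E)/4 − E + (2 + x) = 2.
Multiply by 8: 2·(2E) − 4·(2E) + 8·(2 + x) = 16, i.e. 16 + 8x − 2·(14 + 3x) = 16.
Collecting terms: 2x − 12 = 16, so 2x = 28, so x = 14.
Then 2E = 14 + 3·14 = 56, so E = 28, V = 2E/4 = 14, F = 2 + 14 = 16.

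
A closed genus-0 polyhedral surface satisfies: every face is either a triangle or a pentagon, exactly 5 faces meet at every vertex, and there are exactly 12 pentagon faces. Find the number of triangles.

80

Let x be the number of triangles; then F = 12 + x.
Edge–face incidences: 2E = 5·12 + 3·x = 60 + 3x.
Every vertex has degree 5, so 5V = 2E.
Euler: V − E + F = 2 ⇒ (2E)/5 − E + (12 + x) = 2.
Multiply by 10: 2·(2E) − 5·(2E) + 10·(12 + x) = 20, i.e. 120 + 10x − 3·(60 + 3x) = 20.
Collecting terms: x − 60 = 20, so x = 80.
Then 2E = 60 + 3·80 = 300, so E = 150, V = 2E/5 = 60, F = 12 + 80 = 92.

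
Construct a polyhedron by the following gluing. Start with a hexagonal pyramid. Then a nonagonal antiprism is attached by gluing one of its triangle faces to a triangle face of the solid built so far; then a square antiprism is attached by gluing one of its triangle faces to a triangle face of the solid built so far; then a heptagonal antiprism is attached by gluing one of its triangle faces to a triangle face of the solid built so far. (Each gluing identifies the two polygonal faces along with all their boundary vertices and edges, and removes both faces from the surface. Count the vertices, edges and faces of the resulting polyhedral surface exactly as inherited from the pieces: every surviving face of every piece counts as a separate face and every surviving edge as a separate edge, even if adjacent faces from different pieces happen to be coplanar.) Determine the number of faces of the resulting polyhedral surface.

A hexagonal pyramid: V=7, E=12, F=7.
Attach a nonagonal antiprism (V=18, E=36, F=20) along a 3-gon: merge 3 vertices and 3 edges, delete both glued faces → V=22, E=45, F=25.
Attach a square antiprism (V=8, E=16, F=10) along a 3-gon: merge 3 vertices and 3 edges, delete both glued faces → V=27, E=58, F=33.
Attach a heptagonal antiprism (V=14, E=28, F=16) along a 3-gon: merge 3 vertices and 3 edges, delete both glued faces → V=38, E=83, F=47.
Check: V − E + F = 38 − 83 + 47 = 2.

47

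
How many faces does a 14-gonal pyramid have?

15

A pyramid on an n-gon base has one n-gon and n triangles: V = 14 + 1 = 15, E = 2·14 = 28, F = 14 + 1 = 15.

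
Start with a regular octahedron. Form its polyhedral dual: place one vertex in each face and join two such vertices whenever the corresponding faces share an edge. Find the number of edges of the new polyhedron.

12

The base solid has V = 6, E = 12, F = 8.
The dual swaps V and F and preserves E: V′ = F = 8, E′ = E = 12, F′ = V = 6.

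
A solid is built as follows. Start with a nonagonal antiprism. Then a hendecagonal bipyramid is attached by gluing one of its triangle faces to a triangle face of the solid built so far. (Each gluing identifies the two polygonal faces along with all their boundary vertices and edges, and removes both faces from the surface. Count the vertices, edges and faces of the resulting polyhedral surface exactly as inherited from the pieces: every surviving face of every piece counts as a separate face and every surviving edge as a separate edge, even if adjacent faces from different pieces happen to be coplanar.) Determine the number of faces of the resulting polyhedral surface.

40

A nonagonal antiprism: V=18, E=36, F=20.
Attach a hendecagonal bipyramid (V=13, E=33, F=22) along a 3-gon: merge 3 vertices and 3 edges, delete both glued faces → V=28, E=66, F=40.
Check: V − E + F = 28 − 66 + 40 = 2.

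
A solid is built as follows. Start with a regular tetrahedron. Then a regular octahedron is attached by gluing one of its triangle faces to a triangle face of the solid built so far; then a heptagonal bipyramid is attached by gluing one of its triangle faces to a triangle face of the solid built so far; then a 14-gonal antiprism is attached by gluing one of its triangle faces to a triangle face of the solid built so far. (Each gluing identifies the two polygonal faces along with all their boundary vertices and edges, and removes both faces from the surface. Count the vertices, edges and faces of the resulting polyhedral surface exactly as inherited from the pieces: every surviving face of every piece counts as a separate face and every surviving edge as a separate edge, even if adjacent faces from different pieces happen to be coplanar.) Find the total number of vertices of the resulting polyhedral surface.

38

A regular tetrahedron: V=4, E=6, F=4.
Attach a regular octahedron (V=6, E=12, F=8) along a 3-gon: merge 3 vertices and 3 edges, delete both glued faces → V=7, E=15, F=10.
Attach a heptagonal bipyramid (V=9, E=21, F=14) along a 3-gon: merge 3 vertices and 3 edges, delete both glued faces → V=13, E=33, F=22.
Attach a 14-gonal antiprism (V=28, E=56, F=30) along a 3-gon: merge 3 vertices and 3 edges, delete both glued faces → V=38, E=86, F=50.
Check: V − E + F = 38 − 86 + 50 = 2.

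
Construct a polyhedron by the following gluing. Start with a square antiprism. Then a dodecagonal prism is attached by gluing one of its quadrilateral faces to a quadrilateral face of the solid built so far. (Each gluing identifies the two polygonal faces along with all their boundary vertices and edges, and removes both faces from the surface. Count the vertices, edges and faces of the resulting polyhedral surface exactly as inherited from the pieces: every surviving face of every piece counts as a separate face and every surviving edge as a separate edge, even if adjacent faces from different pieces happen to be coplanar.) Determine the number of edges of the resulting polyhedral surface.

A square antiprism: V=8, E=16, F=10.
Attach a dodecagonal prism (V=24, E=36, F=14) along a 4-gon: merge 4 vertices and 4 edges, delete both glued faces → V=28, E=48, F=22.
Check: V − E + F = 28 − 48 + 22 = 2.

48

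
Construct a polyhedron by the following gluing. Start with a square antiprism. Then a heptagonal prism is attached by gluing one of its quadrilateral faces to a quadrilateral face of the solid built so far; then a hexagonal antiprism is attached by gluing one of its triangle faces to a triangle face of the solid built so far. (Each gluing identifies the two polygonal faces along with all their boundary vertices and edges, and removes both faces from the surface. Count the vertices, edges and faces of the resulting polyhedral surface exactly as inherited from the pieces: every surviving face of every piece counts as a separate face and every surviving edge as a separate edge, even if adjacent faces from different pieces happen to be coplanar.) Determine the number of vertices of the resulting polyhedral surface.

A square antiprism: V=8, E=16, F=10.
Attach a heptagonal prism (V=14, E=21, F=9) along a 4-gon: merge 4 vertices and 4 edges, delete both glued faces → V=18, E=33, F=17.
Attach a hexagonal antiprism (V=12, E=24, F=14) along a 3-gon: merge 3 vertices and 3 edges, delete both glued faces → V=27, E=54, F=29.
Check: V − E + F = 27 − 54 + 29 = 2.

27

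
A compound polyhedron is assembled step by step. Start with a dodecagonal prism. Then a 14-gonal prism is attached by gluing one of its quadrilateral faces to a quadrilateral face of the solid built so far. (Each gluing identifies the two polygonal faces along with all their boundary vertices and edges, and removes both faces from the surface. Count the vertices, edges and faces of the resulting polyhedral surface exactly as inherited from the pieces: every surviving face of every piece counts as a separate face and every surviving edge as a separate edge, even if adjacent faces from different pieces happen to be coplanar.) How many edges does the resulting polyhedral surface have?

74

A dodecagonal prism: V=24, E=36, F=14.
Attach a 14-gonal prism (V=28, E=42, F=16) along a 4-gon: merge 4 vertices and 4 edges, delete both glued faces → V=48, E=74, F=28.
Check: V − E + F = 48 − 74 + 28 = 2.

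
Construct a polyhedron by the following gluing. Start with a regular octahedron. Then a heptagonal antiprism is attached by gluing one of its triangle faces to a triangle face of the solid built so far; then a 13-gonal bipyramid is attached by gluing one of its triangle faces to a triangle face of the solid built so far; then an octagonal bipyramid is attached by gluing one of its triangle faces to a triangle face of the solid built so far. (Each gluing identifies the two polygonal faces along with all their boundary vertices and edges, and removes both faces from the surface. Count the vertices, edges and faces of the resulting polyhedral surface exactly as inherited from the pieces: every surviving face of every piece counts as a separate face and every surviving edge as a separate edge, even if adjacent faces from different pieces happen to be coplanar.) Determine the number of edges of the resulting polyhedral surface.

94

A regular octahedron: V=6, E=12, F=8.
Attach a heptagonal antiprism (V=14, E=28, F=16) along a 3-gon: merge 3 vertices and 3 edges, delete both glued faces → V=17, E=37, F=22.
Attach a 13-gonal bipyramid (V=15, E=39, F=26) along a 3-gon: merge 3 vertices and 3 edges, delete both glued faces → V=29, E=73, F=46.
Attach an octagonal bipyramid (V=10, E=24, F=16) along a 3-gon: merge 3 vertices and 3 edges, delete both glued faces → V=36, E=94, F=60.
Check: V − E + F = 36 − 94 + 60 = 2.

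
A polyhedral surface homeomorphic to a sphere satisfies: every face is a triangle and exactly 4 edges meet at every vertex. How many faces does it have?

8

Each face has 3 edges and each edge borders two faces, so 2E = 3F.
Each vertex has degree 4, so 4V = 2E and hence V = 3F/4.
Euler: V − E + F = 2 ⇒ (3F/4) − (3F/2) + F = 2.
Multiply by 8: (6 − 12 + 8)F = 16, i.e. 2F = 16.
So F = 8, E = 3·8/2 = 12, V = 3·8/4 = 6.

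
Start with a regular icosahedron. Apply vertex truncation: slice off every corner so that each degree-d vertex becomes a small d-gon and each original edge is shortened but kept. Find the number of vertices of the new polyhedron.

The base solid has V = 12, E = 30, F = 20.
Truncation replaces each original edge-end by a new vertex, so V′ = 2E = 60.
Each original edge survives, and each old vertex of degree d contributes d new edges; summing degrees gives Σd = 2E, so E′ = E + 2E = 3E = 90.
Each original face survives and each original vertex becomes one new face: F′ = F + V = 32.

60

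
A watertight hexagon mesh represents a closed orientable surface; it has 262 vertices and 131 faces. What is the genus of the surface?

Every face is a hexagon, so 2E = 6·131 = 786, giving E = 393.
χ = V − E + F = 262 − 393 + 131 = 0.
For a closed orientable surface χ = 2 − 2g, so g = (2 − (0))/2 = 1.

1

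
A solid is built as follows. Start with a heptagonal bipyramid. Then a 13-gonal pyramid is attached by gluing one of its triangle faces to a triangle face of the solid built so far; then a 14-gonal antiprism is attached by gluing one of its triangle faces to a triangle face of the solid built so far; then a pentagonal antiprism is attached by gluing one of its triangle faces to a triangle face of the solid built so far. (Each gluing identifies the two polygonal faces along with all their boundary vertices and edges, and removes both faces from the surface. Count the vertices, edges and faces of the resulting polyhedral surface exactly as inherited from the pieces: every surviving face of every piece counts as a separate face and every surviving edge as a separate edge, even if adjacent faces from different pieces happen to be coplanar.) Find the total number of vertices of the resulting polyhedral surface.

A heptagonal bipyramid: V=9, E=21, F=14.
Attach a 13-gonal pyramid (V=14, E=26, F=14) along a 3-gon: merge 3 vertices and 3 edges, delete both glued faces → V=20, E=44, F=26.
Attach a 14-gonal antiprism (V=28, E=56, F=30) along a 3-gon: merge 3 vertices and 3 edges, delete both glued faces → V=45, E=97, F=54.
Attach a pentagonal antiprism (V=10, E=20, F=12) along a 3-gon: merge 3 vertices and 3 edges, delete both glued faces → V=52, E=114, F=64.
Check: V − E + F = 52 − 114 + 64 = 2.

52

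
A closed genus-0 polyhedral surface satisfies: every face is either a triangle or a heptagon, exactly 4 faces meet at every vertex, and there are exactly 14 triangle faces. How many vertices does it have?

14

Let x be the number of heptagons; then F = 14 + x.
Edge–face incidences: 2E = 3·14 + 7·x = 42 + 7x.
Every vertex has degree 4, so 4V = 2E.
Euler: V − E + F = 2 ⇒ (2E)/4 − E + (14 + x) = 2.
Multiply by 8: 2·(2E) − 4·(2E) + 8·(14 + x) = 16, i.e. 112 + 8x − 2·(42 + 7x) = 16.
Collecting terms: −6x + 28 = 16, so −6x = −12, so x = 2.
Then 2E = 42 + 7·2 = 56, so E = 28, V = 2E/4 = 14, F = 14 + 2 = 16.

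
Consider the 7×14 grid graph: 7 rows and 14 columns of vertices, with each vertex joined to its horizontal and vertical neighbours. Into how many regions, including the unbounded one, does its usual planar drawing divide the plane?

79

The grid has V = 7·14 = 98 vertices and E = 7·13 + 14·6 = 175 edges.
F = 2 − V + E = 2 − 98 + 175 = 79.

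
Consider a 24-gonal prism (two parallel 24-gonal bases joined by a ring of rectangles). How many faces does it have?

26

A prism on an n-gon has two n-gon bases and n rectangular sides: V = 2·24 = 48, E = 3·24 = 72, F = 24 + 2 = 26.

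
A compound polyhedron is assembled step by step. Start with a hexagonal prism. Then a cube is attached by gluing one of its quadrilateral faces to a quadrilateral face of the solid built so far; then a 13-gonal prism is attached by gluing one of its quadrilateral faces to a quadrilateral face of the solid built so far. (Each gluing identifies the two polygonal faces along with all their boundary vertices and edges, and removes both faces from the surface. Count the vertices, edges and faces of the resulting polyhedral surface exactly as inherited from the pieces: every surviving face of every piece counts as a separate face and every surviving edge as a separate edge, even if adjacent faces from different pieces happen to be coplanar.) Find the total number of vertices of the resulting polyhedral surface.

38

A hexagonal prism: V=12, E=18, F=8.
Attach a cube (V=8, E=12, F=6) along a 4-gon: merge 4 vertices and 4 edges, delete both glued faces → V=16, E=26, F=12.
Attach a 13-gonal prism (V=26, E=39, F=15) along a 4-gon: merge 4 vertices and 4 edges, delete both glued faces → V=38, E=61, F=25.
Check: V − E + F = 38 − 61 + 25 = 2.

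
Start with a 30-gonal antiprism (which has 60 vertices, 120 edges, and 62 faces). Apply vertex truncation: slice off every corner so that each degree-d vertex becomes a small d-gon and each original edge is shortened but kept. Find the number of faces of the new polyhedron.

Truncation replaces each original edge-end by a new vertex, so V′ = 2E = 240.
Each original edge survives, and each old vertex of degree d contributes d new edges; summing degrees gives Σd = 2E, so E′ = E + 2E = 3E = 360.
Each original face survives and each original vertex becomes one new face: F′ = F + V = 122.

122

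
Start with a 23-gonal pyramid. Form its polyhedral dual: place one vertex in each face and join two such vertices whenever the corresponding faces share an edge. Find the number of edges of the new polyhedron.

46

The base solid has V = 24, E = 46, F = 24.
The dual swaps V and F and preserves E: V′ = F = 24, E′ = E = 46, F′ = V = 24.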